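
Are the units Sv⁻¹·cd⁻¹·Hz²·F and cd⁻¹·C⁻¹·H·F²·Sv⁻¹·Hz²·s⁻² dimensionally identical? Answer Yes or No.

No

Left side:
  Sv = J/kg (equivalent dose = energy per mass),
      = m²·s⁻².
  So Sv⁻¹ = m⁻²·s².
  Hz = 1/s = s⁻¹ (frequency is cycles per second).
  So Hz² = s⁻².
  F = C/V (capacitance = charge per voltage),
      = A·s/(kg·m²·s⁻³·A⁻¹) (substituting C and V),
      = kg⁻¹·m⁻²·s⁴·A².
  Combining: Sv⁻¹·cd⁻¹·Hz²·F = (m⁻²·s²) · cd⁻¹ · s⁻² · (kg⁻¹·m⁻²·s⁴·A²) = kg⁻¹·m⁻⁴·s⁴·A²·cd⁻¹.
Right side:
  C = A·s = s·A (charge = current × time).
  So C⁻¹ = s⁻¹·A⁻¹.
  H = Wb/A (inductance = flux per current),
      = kg·m²·s⁻²·A⁻².
  F = C/V (capacitance = charge per voltage),
      = A·s/(kg·m²·s⁻³·A⁻¹) (substituting C and V),
      = kg⁻¹·m⁻²·s⁴·A².
  So F² = kg⁻²·m⁻⁴·s⁸·A⁴.
  Sv = J/kg (equivalent dose = energy per mass),
      = m²·s⁻².
  So Sv⁻¹ = m⁻²·s².
  Hz = 1/s = s⁻¹ (frequency is cycles per second).
  So Hz² = s⁻².
  Combining: cd⁻¹·C⁻¹·H·F²·Sv⁻¹·Hz²·s⁻² = cd⁻¹ · (s⁻¹·A⁻¹) · (kg·m²·s⁻²·A⁻²) · (kg⁻²·m⁻⁴·s⁸·A⁴) · (m⁻²·s²) · s⁻² · s⁻² = kg⁻¹·m⁻⁴·s³·A·cd⁻¹.
Left is kg⁻¹·m⁻⁴·s⁴·A²·cd⁻¹; right is kg⁻¹·m⁻⁴·s³·A·cd⁻¹ — different.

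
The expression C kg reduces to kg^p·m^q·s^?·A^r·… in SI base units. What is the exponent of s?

C = s·A.
Combining: C·kg = (s·A) · kg = kg·s·A.
The exponent of s is 1.

1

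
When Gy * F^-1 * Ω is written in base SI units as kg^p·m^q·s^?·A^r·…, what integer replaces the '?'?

-9

Gy = J/kg (absorbed dose = energy per mass),
    = m²·s⁻².
F = C/V (capacitance = charge per voltage),
    = A·s/(kg·m²·s⁻³·A⁻¹) (substituting C and V),
    = kg⁻¹·m⁻²·s⁴·A².
So F⁻¹ = kg·m²·s⁻⁴·A⁻².
Ω = V/A (resistance = voltage per current),
    = kg·m²·s⁻³·A⁻².
Combining: Gy·F⁻¹·Ω = (m²·s⁻²) · (kg·m²·s⁻⁴·A⁻²) · (kg·m²·s⁻³·A⁻²) = kg²·m⁶·s⁻⁹·A⁻⁴.
The exponent of s is -9.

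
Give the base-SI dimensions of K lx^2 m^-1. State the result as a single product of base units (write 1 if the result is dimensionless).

m⁻⁵·K·cd²

lx = m⁻²·cd.
So lx² = m⁻⁴·cd².
Combining: K·lx²·m⁻¹ = K · (m⁻⁴·cd²) · m⁻¹ = m⁻⁵·K·cd².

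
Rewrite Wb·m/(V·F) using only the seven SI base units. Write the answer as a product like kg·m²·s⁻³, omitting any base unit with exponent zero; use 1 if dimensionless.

V = W/A (potential = power per current),
    = kg·m²·s⁻³·A⁻¹.
So V⁻¹ = kg⁻¹·m⁻²·s³·A.
Wb = V·s (flux: a volt is a weber per second),
    = kg·m²·s⁻²·A⁻¹.
F = C/V (capacitance = charge per voltage),
    = A·s/(kg·m²·s⁻³·A⁻¹) (substituting C and V),
    = kg⁻¹·m⁻²·s⁴·A².
So F⁻¹ = kg·m²·s⁻⁴·A⁻².
Combining: V⁻¹·Wb·m·F⁻¹ = (kg⁻¹·m⁻²·s³·A) · (kg·m²·s⁻²·A⁻¹) · m · (kg·m²·s⁻⁴·A⁻²) = kg·m³·s⁻³·A⁻².

kg·m³·s⁻³·A⁻²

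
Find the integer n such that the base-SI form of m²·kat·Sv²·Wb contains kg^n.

1

kat = mol/s = s⁻¹·mol (catalytic activity).
Sv = J/kg (equivalent dose = energy per mass),
    = m²·s⁻².
So Sv² = m⁴·s⁻⁴.
Wb = V·s (flux: a volt is a weber per second),
    = kg·m²·s⁻²·A⁻¹.
Combining: m²·kat·Sv²·Wb = m² · (s⁻¹·mol) · (m⁴·s⁻⁴) · (kg·m²·s⁻²·A⁻¹) = kg·m⁸·s⁻⁷·A⁻¹·mol.
The exponent of kg is 1.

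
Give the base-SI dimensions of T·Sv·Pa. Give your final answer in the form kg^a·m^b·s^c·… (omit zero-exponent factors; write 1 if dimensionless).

T = kg·s⁻²·A⁻¹.
Sv = m²·s⁻².
Pa = kg·m⁻¹·s⁻².
Combining: T·Sv·Pa = (kg·s⁻²·A⁻¹) · (m²·s⁻²) · (kg·m⁻¹·s⁻²) = kg²·m·s⁻⁶·A⁻¹.

kg²·m·s⁻⁶·A⁻¹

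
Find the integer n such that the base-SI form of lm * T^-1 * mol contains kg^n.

lm = cd·sr = cd (luminous flux; sr is dimensionless).
T = Wb/m² (flux density = flux per area),
    = kg·s⁻²·A⁻¹.
So T⁻¹ = kg⁻¹·s²·A.
Combining: lm·T⁻¹·mol = cd · (kg⁻¹·s²·A) · mol = kg⁻¹·s²·A·mol·cd.
The exponent of kg is -1.

-1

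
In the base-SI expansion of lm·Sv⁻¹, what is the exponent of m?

lm = cd.
Sv = m²·s⁻².
So Sv⁻¹ = m⁻²·s².
Combining: lm·Sv⁻¹ = cd · (m⁻²·s²) = m⁻²·s²·cd.
The exponent of m is -2.

-2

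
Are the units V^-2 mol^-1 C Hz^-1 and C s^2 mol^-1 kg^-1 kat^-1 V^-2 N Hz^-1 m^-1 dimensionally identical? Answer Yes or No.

No

Left side:
  V = kg·m²·s⁻³·A⁻¹.
  So V⁻² = kg⁻²·m⁻⁴·s⁶·A².
  C = s·A.
  Hz = s⁻¹.
  So Hz⁻¹ = s.
  Combining: V⁻²·mol⁻¹·C·Hz⁻¹ = (kg⁻²·m⁻⁴·s⁶·A²) · mol⁻¹ · (s·A) · s = kg⁻²·m⁻⁴·s⁸·A³·mol⁻¹.
Right side:
  C = s·A.
  kat = s⁻¹·mol.
  So kat⁻¹ = s·mol⁻¹.
  V = kg·m²·s⁻³·A⁻¹.
  So V⁻² = kg⁻²·m⁻⁴·s⁶·A².
  N = kg·m·s⁻².
  Hz = s⁻¹.
  So Hz⁻¹ = s.
  Combining: C·s²·mol⁻¹·kg⁻¹·kat⁻¹·V⁻²·N·Hz⁻¹·m⁻¹ = (s·A) · s² · mol⁻¹ · kg⁻¹ · (s·mol⁻¹) · (kg⁻²·m⁻⁴·s⁶·A²) · (kg·m·s⁻²) · s · m⁻¹ = kg⁻²·m⁻⁴·s⁹·A³·mol⁻².
Left is kg⁻²·m⁻⁴·s⁸·A³·mol⁻¹; right is kg⁻²·m⁻⁴·s⁹·A³·mol⁻² — different.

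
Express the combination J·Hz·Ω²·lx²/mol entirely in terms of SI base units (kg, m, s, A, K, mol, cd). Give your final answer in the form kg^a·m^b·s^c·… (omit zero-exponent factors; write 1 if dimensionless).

kg³·m²·s⁻⁹·A⁻⁴·mol⁻¹·cd²

J = kg·m²·s⁻².
Hz = s⁻¹.
Ω = kg·m²·s⁻³·A⁻².
So Ω² = kg²·m⁴·s⁻⁶·A⁻⁴.
lx = m⁻²·cd.
So lx² = m⁻⁴·cd².
Combining: mol⁻¹·J·Hz·Ω²·lx² = mol⁻¹ · (kg·m²·s⁻²) · s⁻¹ · (kg²·m⁴·s⁻⁶·A⁻⁴) · (m⁻⁴·cd²) = kg³·m²·s⁻⁹·A⁻⁴·mol⁻¹·cd².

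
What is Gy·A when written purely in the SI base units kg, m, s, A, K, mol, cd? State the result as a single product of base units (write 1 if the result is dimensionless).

Gy = J/kg (absorbed dose = energy per mass),
    = m²·s⁻².
Combining: Gy·A = (m²·s⁻²) · A = m²·s⁻²·A.

m²·s⁻²·A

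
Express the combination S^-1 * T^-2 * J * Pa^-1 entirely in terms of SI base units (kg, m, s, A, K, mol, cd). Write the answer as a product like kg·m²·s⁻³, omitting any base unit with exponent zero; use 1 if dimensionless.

kg⁻¹·m⁵·s

S = 1/Ω (conductance is reciprocal resistance),
    = kg⁻¹·m⁻²·s³·A².
So S⁻¹ = kg·m²·s⁻³·A⁻².
T = Wb/m² (flux density = flux per area),
    = kg·s⁻²·A⁻¹.
So T⁻² = kg⁻²·s⁴·A².
J = N·m (work = force × distance),
    = kg·m²·s⁻².
Pa = N/m² (pressure = force per area),
    = kg·m⁻¹·s⁻².
So Pa⁻¹ = kg⁻¹·m·s².
Combining: S⁻¹·T⁻²·J·Pa⁻¹ = (kg·m²·s⁻³·A⁻²) · (kg⁻²·s⁴·A²) · (kg·m²·s⁻²) · (kg⁻¹·m·s²) = kg⁻¹·m⁵·s.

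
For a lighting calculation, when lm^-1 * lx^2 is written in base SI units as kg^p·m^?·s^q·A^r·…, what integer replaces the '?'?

-4

lm = cd·sr = cd (luminous flux; sr is dimensionless).
So lm⁻¹ = cd⁻¹.
lx = lm/m² (illuminance = luminous flux per area),
    = m⁻²·cd.
So lx² = m⁻⁴·cd².
Combining: lm⁻¹·lx² = cd⁻¹ · (m⁻⁴·cd²) = m⁻⁴·cd.
The exponent of m is -4.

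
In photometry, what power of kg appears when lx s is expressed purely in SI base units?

0

lx = m⁻²·cd.
Combining: lx·s = (m⁻²·cd) · s = m⁻²·s·cd.
The exponent of kg is 0.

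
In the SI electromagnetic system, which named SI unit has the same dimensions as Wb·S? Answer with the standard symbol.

Wb = V·s (flux: a volt is a weber per second),
    = kg·m²·s⁻²·A⁻¹.
S = 1/Ω (conductance is reciprocal resistance),
    = kg⁻¹·m⁻²·s³·A².
Combining: Wb·S = (kg·m²·s⁻²·A⁻¹) · (kg⁻¹·m⁻²·s³·A²) = s·A.
s·A is the base-SI form of the coulomb.

C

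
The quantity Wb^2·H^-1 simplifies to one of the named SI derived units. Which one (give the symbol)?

J

Wb = kg·m²·s⁻²·A⁻¹.
So Wb² = kg²·m⁴·s⁻⁴·A⁻².
H = kg·m²·s⁻²·A⁻².
So H⁻¹ = kg⁻¹·m⁻²·s²·A².
Combining: Wb²·H⁻¹ = (kg²·m⁴·s⁻⁴·A⁻²) · (kg⁻¹·m⁻²·s²·A²) = kg·m²·s⁻².
kg·m²·s⁻² is the base-SI form of the joule.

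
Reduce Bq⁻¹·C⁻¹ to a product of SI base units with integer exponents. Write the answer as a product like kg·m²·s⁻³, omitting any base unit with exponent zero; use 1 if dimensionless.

Bq = 1/s = s⁻¹ (activity is decays per second).
So Bq⁻¹ = s.
C = A·s = s·A (charge = current × time).
So C⁻¹ = s⁻¹·A⁻¹.
Combining: Bq⁻¹·C⁻¹ = s · (s⁻¹·A⁻¹) = A⁻¹.

A⁻¹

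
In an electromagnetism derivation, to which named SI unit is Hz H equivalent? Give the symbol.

Hz = 1/s = s⁻¹ (frequency is cycles per second).
H = Wb/A (inductance = flux per current),
    = kg·m²·s⁻²·A⁻².
Combining: Hz·H = s⁻¹ · (kg·m²·s⁻²·A⁻²) = kg·m²·s⁻³·A⁻².
kg·m²·s⁻³·A⁻² is the base-SI form of the ohm.

Ω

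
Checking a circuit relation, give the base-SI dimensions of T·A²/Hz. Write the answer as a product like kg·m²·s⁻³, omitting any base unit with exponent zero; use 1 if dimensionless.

kg·s⁻¹·A

T = Wb/m² (flux density = flux per area),
    = kg·s⁻²·A⁻¹.
Hz = 1/s = s⁻¹ (frequency is cycles per second).
So Hz⁻¹ = s.
Combining: T·Hz⁻¹·A² = (kg·s⁻²·A⁻¹) · s · A² = kg·s⁻¹·A.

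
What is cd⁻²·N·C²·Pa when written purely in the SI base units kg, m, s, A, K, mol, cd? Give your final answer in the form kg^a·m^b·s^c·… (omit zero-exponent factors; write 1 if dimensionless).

N = kg·m·s⁻².
C = s·A.
So C² = s²·A².
Pa = kg·m⁻¹·s⁻².
Combining: cd⁻²·N·C²·Pa = cd⁻² · (kg·m·s⁻²) · (s²·A²) · (kg·m⁻¹·s⁻²) = kg²·s⁻²·A²·cd⁻².

kg²·s⁻²·A²·cd⁻²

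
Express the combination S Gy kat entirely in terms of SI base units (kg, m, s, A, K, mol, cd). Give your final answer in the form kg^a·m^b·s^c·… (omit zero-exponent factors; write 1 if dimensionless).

S = 1/Ω (conductance is reciprocal resistance),
    = kg⁻¹·m⁻²·s³·A².
Gy = J/kg (absorbed dose = energy per mass),
    = m²·s⁻².
kat = mol/s = s⁻¹·mol (catalytic activity).
Combining: S·Gy·kat = (kg⁻¹·m⁻²·s³·A²) · (m²·s⁻²) · (s⁻¹·mol) = kg⁻¹·A²·mol.

kg⁻¹·A²·mol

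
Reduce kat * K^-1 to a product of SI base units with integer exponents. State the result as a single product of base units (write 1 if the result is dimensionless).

s⁻¹·K⁻¹·mol

kat = s⁻¹·mol.
Combining: kat·K⁻¹ = (s⁻¹·mol) · K⁻¹ = s⁻¹·K⁻¹·mol.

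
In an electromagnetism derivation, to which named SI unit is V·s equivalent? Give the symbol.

V = kg·m²·s⁻³·A⁻¹.
Combining: V·s = (kg·m²·s⁻³·A⁻¹) · s = kg·m²·s⁻²·A⁻¹.
kg·m²·s⁻²·A⁻¹ is the base-SI form of the weber.

Wb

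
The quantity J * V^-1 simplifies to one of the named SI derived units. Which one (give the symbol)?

J = kg·m²·s⁻².
V = kg·m²·s⁻³·A⁻¹.
So V⁻¹ = kg⁻¹·m⁻²·s³·A.
Combining: J·V⁻¹ = (kg·m²·s⁻²) · (kg⁻¹·m⁻²·s³·A) = s·A.
s·A is the base-SI form of the coulomb.

C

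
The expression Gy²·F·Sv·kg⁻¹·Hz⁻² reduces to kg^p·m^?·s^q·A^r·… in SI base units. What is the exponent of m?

4

Gy = m²·s⁻².
So Gy² = m⁴·s⁻⁴.
F = kg⁻¹·m⁻²·s⁴·A².
Sv = m²·s⁻².
Hz = s⁻¹.
So Hz⁻² = s².
Combining: Gy²·F·Sv·kg⁻¹·Hz⁻² = (m⁴·s⁻⁴) · (kg⁻¹·m⁻²·s⁴·A²) · (m²·s⁻²) · kg⁻¹ · s² = kg⁻²·m⁴·A².
The exponent of m is 4.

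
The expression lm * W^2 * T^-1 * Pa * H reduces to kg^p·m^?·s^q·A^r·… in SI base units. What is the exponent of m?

lm = cd.
W = kg·m²·s⁻³.
So W² = kg²·m⁴·s⁻⁶.
T = kg·s⁻²·A⁻¹.
So T⁻¹ = kg⁻¹·s²·A.
Pa = kg·m⁻¹·s⁻².
H = kg·m²·s⁻²·A⁻².
Combining: lm·W²·T⁻¹·Pa·H = cd · (kg²·m⁴·s⁻⁶) · (kg⁻¹·s²·A) · (kg·m⁻¹·s⁻²) · (kg·m²·s⁻²·A⁻²) = kg³·m⁵·s⁻⁸·A⁻¹·cd.
The exponent of m is 5.

5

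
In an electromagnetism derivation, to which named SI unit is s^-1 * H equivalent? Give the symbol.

Ω

H = kg·m²·s⁻²·A⁻².
Combining: s⁻¹·H = s⁻¹ · (kg·m²·s⁻²·A⁻²) = kg·m²·s⁻³·A⁻².
kg·m²·s⁻³·A⁻² is the base-SI form of the ohm.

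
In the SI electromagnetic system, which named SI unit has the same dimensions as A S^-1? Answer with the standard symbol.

V

S = kg⁻¹·m⁻²·s³·A².
So S⁻¹ = kg·m²·s⁻³·A⁻².
Combining: A·S⁻¹ = A · (kg·m²·s⁻³·A⁻²) = kg·m²·s⁻³·A⁻¹.
kg·m²·s⁻³·A⁻¹ is the base-SI form of the volt.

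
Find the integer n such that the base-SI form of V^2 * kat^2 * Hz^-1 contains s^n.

V = W/A (potential = power per current),
    = kg·m²·s⁻³·A⁻¹.
So V² = kg²·m⁴·s⁻⁶·A⁻².
kat = mol/s = s⁻¹·mol (catalytic activity).
So kat² = s⁻²·mol².
Hz = 1/s = s⁻¹ (frequency is cycles per second).
So Hz⁻¹ = s.
Combining: V²·kat²·Hz⁻¹ = (kg²·m⁴·s⁻⁶·A⁻²) · (s⁻²·mol²) · s = kg²·m⁴·s⁻⁷·A⁻²·mol².
The exponent of s is -7.

-7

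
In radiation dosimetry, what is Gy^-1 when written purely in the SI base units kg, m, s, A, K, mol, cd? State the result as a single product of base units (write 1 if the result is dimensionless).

Gy = J/kg (absorbed dose = energy per mass),
    = m²·s⁻².
So Gy⁻¹ = m⁻²·s².

m⁻²·s²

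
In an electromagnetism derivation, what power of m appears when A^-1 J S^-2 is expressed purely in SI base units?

J = N·m (work = force × distance),
    = kg·m²·s⁻².
S = 1/Ω (conductance is reciprocal resistance),
    = kg⁻¹·m⁻²·s³·A².
So S⁻² = kg²·m⁴·s⁻⁶·A⁻⁴.
Combining: A⁻¹·J·S⁻² = A⁻¹ · (kg·m²·s⁻²) · (kg²·m⁴·s⁻⁶·A⁻⁴) = kg³·m⁶·s⁻⁸·A⁻⁵.
The exponent of m is 6.

6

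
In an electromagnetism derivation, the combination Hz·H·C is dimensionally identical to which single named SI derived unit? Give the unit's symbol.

Hz = s⁻¹.
H = kg·m²·s⁻²·A⁻².
C = s·A.
Combining: Hz·H·C = s⁻¹ · (kg·m²·s⁻²·A⁻²) · (s·A) = kg·m²·s⁻²·A⁻¹.
kg·m²·s⁻²·A⁻¹ is the base-SI form of the weber.

Wb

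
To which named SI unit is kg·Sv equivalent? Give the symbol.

J

Sv = J/kg (equivalent dose = energy per mass),
    = m²·s⁻².
Combining: kg·Sv = kg · (m²·s⁻²) = kg·m²·s⁻².
kg·m²·s⁻² is the base-SI form of the joule.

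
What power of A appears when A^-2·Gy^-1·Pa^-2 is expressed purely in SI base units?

-2

Gy = J/kg (absorbed dose = energy per mass),
    = m²·s⁻².
So Gy⁻¹ = m⁻²·s².
Pa = N/m² (pressure = force per area),
    = kg·m⁻¹·s⁻².
So Pa⁻² = kg⁻²·m²·s⁴.
Combining: A⁻²·Gy⁻¹·Pa⁻² = A⁻² · (m⁻²·s²) · (kg⁻²·m²·s⁴) = kg⁻²·s⁶·A⁻².
The exponent of A is -2.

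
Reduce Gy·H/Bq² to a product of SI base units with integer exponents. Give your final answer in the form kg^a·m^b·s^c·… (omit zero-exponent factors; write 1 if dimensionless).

Gy = m²·s⁻².
Bq = s⁻¹.
So Bq⁻² = s².
H = kg·m²·s⁻²·A⁻².
Combining: Gy·Bq⁻²·H = (m²·s⁻²) · s² · (kg·m²·s⁻²·A⁻²) = kg·m⁴·s⁻²·A⁻².

kg·m⁴·s⁻²·A⁻²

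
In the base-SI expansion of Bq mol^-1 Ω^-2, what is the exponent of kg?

Bq = 1/s = s⁻¹ (activity is decays per second).
Ω = V/A (resistance = voltage per current),
    = kg·m²·s⁻³·A⁻².
So Ω⁻² = kg⁻²·m⁻⁴·s⁶·A⁴.
Combining: Bq·mol⁻¹·Ω⁻² = s⁻¹ · mol⁻¹ · (kg⁻²·m⁻⁴·s⁶·A⁴) = kg⁻²·m⁻⁴·s⁵·A⁴·mol⁻¹.
The exponent of kg is -2.

-2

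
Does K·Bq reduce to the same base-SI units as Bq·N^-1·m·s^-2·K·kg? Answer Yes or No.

Yes

Left side:
  Bq = 1/s = s⁻¹ (activity is decays per second).
  Combining: K·Bq = K · s⁻¹ = s⁻¹·K.
Right side:
  Bq = 1/s = s⁻¹ (activity is decays per second).
  N = kg·m/s² = kg·m·s⁻² (force = mass × acceleration).
  So N⁻¹ = kg⁻¹·m⁻¹·s².
  Combining: Bq·N⁻¹·m·s⁻²·K·kg = s⁻¹ · (kg⁻¹·m⁻¹·s²) · m · s⁻² · K · kg = s⁻¹·K.
Both reduce to s⁻¹·K.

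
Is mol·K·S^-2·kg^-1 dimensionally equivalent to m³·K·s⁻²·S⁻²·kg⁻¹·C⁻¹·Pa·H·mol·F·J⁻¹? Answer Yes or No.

Left side:
  S = 1/Ω (conductance is reciprocal resistance),
      = kg⁻¹·m⁻²·s³·A².
  So S⁻² = kg²·m⁴·s⁻⁶·A⁻⁴.
  Combining: mol·K·S⁻²·kg⁻¹ = mol · K · (kg²·m⁴·s⁻⁶·A⁻⁴) · kg⁻¹ = kg·m⁴·s⁻⁶·A⁻⁴·K·mol.
Right side:
  S = 1/Ω (conductance is reciprocal resistance),
      = kg⁻¹·m⁻²·s³·A².
  So S⁻² = kg²·m⁴·s⁻⁶·A⁻⁴.
  C = A·s = s·A (charge = current × time).
  So C⁻¹ = s⁻¹·A⁻¹.
  Pa = N/m² (pressure = force per area),
      = kg·m⁻¹·s⁻².
  H = Wb/A (inductance = flux per current),
      = kg·m²·s⁻²·A⁻².
  F = C/V (capacitance = charge per voltage),
      = A·s/(kg·m²·s⁻³·A⁻¹) (substituting C and V),
      = kg⁻¹·m⁻²·s⁴·A².
  J = N·m (work = force × distance),
      = kg·m²·s⁻².
  So J⁻¹ = kg⁻¹·m⁻²·s².
  Combining: m³·K·s⁻²·S⁻²·kg⁻¹·C⁻¹·Pa·H·mol·F·J⁻¹ = m³ · K · s⁻² · (kg²·m⁴·s⁻⁶·A⁻⁴) · kg⁻¹ · (s⁻¹·A⁻¹) · (kg·m⁻¹·s⁻²) · (kg·m²·s⁻²·A⁻²) · mol · (kg⁻¹·m⁻²·s⁴·A²) · (kg⁻¹·m⁻²·s²) = kg·m⁴·s⁻⁷·A⁻⁵·K·mol.
Left is kg·m⁴·s⁻⁶·A⁻⁴·K·mol; right is kg·m⁴·s⁻⁷·A⁻⁵·K·mol — different.

No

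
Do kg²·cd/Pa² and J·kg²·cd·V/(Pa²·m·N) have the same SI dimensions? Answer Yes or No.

Left side:
  Pa = N/m² (pressure = force per area),
      = kg·m⁻¹·s⁻².
  So Pa⁻² = kg⁻²·m²·s⁴.
  Combining: Pa⁻²·kg²·cd = (kg⁻²·m²·s⁴) · kg² · cd = m²·s⁴·cd.
Right side:
  J = kg·m²·s⁻².
  Pa = kg·m⁻¹·s⁻².
  So Pa⁻² = kg⁻²·m²·s⁴.
  N = kg·m·s⁻².
  So N⁻¹ = kg⁻¹·m⁻¹·s².
  V = kg·m²·s⁻³·A⁻¹.
  Combining: J·kg²·cd·Pa⁻²·m⁻¹·N⁻¹·V = (kg·m²·s⁻²) · kg² · cd · (kg⁻²·m²·s⁴) · m⁻¹ · (kg⁻¹·m⁻¹·s²) · (kg·m²·s⁻³·A⁻¹) = kg·m⁴·s·A⁻¹·cd.
Left is m²·s⁴·cd; right is kg·m⁴·s·A⁻¹·cd — different.

No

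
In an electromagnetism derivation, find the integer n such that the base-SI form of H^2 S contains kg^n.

H = kg·m²·s⁻²·A⁻².
So H² = kg²·m⁴·s⁻⁴·A⁻⁴.
S = kg⁻¹·m⁻²·s³·A².
Combining: H²·S = (kg²·m⁴·s⁻⁴·A⁻⁴) · (kg⁻¹·m⁻²·s³·A²) = kg·m²·s⁻¹·A⁻².
The exponent of kg is 1.

1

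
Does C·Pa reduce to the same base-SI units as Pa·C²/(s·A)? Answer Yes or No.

Yes

Left side:
  C = A·s = s·A (charge = current × time).
  Pa = N/m² (pressure = force per area),
      = kg·m⁻¹·s⁻².
  Combining: C·Pa = (s·A) · (kg·m⁻¹·s⁻²) = kg·m⁻¹·s⁻¹·A.
Right side:
  Pa = kg·m⁻¹·s⁻².
  C = s·A.
  So C² = s²·A².
  Combining: Pa·C²·s⁻¹·A⁻¹ = (kg·m⁻¹·s⁻²) · (s²·A²) · s⁻¹ · A⁻¹ = kg·m⁻¹·s⁻¹·A.
Both reduce to kg·m⁻¹·s⁻¹·A.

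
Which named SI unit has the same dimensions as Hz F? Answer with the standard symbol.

S

Hz = 1/s = s⁻¹ (frequency is cycles per second).
F = C/V (capacitance = charge per voltage),
    = A·s/(kg·m²·s⁻³·A⁻¹) (substituting C and V),
    = kg⁻¹·m⁻²·s⁴·A².
Combining: Hz·F = s⁻¹ · (kg⁻¹·m⁻²·s⁴·A²) = kg⁻¹·m⁻²·s³·A².
kg⁻¹·m⁻²·s³·A² is the base-SI form of the siemens.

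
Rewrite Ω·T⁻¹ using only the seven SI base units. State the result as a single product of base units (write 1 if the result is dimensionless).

Ω = V/A (resistance = voltage per current),
    = kg·m²·s⁻³·A⁻².
T = Wb/m² (flux density = flux per area),
    = kg·s⁻²·A⁻¹.
So T⁻¹ = kg⁻¹·s²·A.
Combining: Ω·T⁻¹ = (kg·m²·s⁻³·A⁻²) · (kg⁻¹·s²·A) = m²·s⁻¹·A⁻¹.

m²·s⁻¹·A⁻¹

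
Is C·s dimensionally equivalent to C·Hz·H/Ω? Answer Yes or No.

No

Left side:
  C = A·s = s·A (charge = current × time).
  Combining: C·s = (s·A) · s = s²·A.
Right side:
  Ω = kg·m²·s⁻³·A⁻².
  So Ω⁻¹ = kg⁻¹·m⁻²·s³·A².
  C = s·A.
  Hz = s⁻¹.
  H = kg·m²·s⁻²·A⁻².
  Combining: Ω⁻¹·C·Hz·H = (kg⁻¹·m⁻²·s³·A²) · (s·A) · s⁻¹ · (kg·m²·s⁻²·A⁻²) = s·A.
Left is s²·A; right is s·A — different.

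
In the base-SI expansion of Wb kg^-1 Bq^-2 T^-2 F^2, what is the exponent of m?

Wb = kg·m²·s⁻²·A⁻¹.
Bq = s⁻¹.
So Bq⁻² = s².
T = kg·s⁻²·A⁻¹.
So T⁻² = kg⁻²·s⁴·A².
F = kg⁻¹·m⁻²·s⁴·A².
So F² = kg⁻²·m⁻⁴·s⁸·A⁴.
Combining: Wb·kg⁻¹·Bq⁻²·T⁻²·F² = (kg·m²·s⁻²·A⁻¹) · kg⁻¹ · s² · (kg⁻²·s⁴·A²) · (kg⁻²·m⁻⁴·s⁸·A⁴) = kg⁻⁴·m⁻²·s¹²·A⁵.
The exponent of m is -2.

-2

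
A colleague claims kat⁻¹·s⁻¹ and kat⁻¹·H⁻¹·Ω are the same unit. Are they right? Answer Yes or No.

Left side:
  kat = mol/s = s⁻¹·mol (catalytic activity).
  So kat⁻¹ = s·mol⁻¹.
  Combining: kat⁻¹·s⁻¹ = (s·mol⁻¹) · s⁻¹ = mol⁻¹.
Right side:
  kat = s⁻¹·mol.
  So kat⁻¹ = s·mol⁻¹.
  H = kg·m²·s⁻²·A⁻².
  So H⁻¹ = kg⁻¹·m⁻²·s²·A².
  Ω = kg·m²·s⁻³·A⁻².
  Combining: kat⁻¹·H⁻¹·Ω = (s·mol⁻¹) · (kg⁻¹·m⁻²·s²·A²) · (kg·m²·s⁻³·A⁻²) = mol⁻¹.
Both reduce to mol⁻¹.

Yes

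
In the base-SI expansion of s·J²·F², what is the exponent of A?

4

J = N·m (work = force × distance),
    = kg·m²·s⁻².
So J² = kg²·m⁴·s⁻⁴.
F = C/V (capacitance = charge per voltage),
    = A·s/(kg·m²·s⁻³·A⁻¹) (substituting C and V),
    = kg⁻¹·m⁻²·s⁴·A².
So F² = kg⁻²·m⁻⁴·s⁸·A⁴.
Combining: s·J²·F² = s · (kg²·m⁴·s⁻⁴) · (kg⁻²·m⁻⁴·s⁸·A⁴) = s⁵·A⁴.
The exponent of A is 4.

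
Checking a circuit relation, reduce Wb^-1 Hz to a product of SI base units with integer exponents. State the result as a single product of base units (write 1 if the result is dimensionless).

Wb = V·s (flux: a volt is a weber per second),
    = kg·m²·s⁻²·A⁻¹.
So Wb⁻¹ = kg⁻¹·m⁻²·s²·A.
Hz = 1/s = s⁻¹ (frequency is cycles per second).
Combining: Wb⁻¹·Hz = (kg⁻¹·m⁻²·s²·A) · s⁻¹ = kg⁻¹·m⁻²·s·A.

kg⁻¹·m⁻²·s·A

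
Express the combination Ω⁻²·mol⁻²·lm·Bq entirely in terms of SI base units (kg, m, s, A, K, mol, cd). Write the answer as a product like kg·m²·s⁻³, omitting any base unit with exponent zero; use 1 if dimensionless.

kg⁻²·m⁻⁴·s⁵·A⁴·mol⁻²·cd

Ω = V/A (resistance = voltage per current),
    = kg·m²·s⁻³·A⁻².
So Ω⁻² = kg⁻²·m⁻⁴·s⁶·A⁴.
lm = cd·sr = cd (luminous flux; sr is dimensionless).
Bq = 1/s = s⁻¹ (activity is decays per second).
Combining: Ω⁻²·mol⁻²·lm·Bq = (kg⁻²·m⁻⁴·s⁶·A⁴) · mol⁻² · cd · s⁻¹ = kg⁻²·m⁻⁴·s⁵·A⁴·mol⁻²·cd.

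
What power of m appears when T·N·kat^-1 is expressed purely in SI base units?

1

T = Wb/m² (flux density = flux per area),
    = kg·s⁻²·A⁻¹.
N = kg·m/s² = kg·m·s⁻² (force = mass × acceleration).
kat = mol/s = s⁻¹·mol (catalytic activity).
So kat⁻¹ = s·mol⁻¹.
Combining: T·N·kat⁻¹ = (kg·s⁻²·A⁻¹) · (kg·m·s⁻²) · (s·mol⁻¹) = kg²·m·s⁻³·A⁻¹·mol⁻¹.
The exponent of m is 1.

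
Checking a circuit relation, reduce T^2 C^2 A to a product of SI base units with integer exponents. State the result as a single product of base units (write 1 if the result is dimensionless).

T = Wb/m² (flux density = flux per area),
    = kg·s⁻²·A⁻¹.
So T² = kg²·s⁻⁴·A⁻².
C = A·s = s·A (charge = current × time).
So C² = s²·A².
Combining: T²·C²·A = (kg²·s⁻⁴·A⁻²) · (s²·A²) · A = kg²·s⁻²·A.

kg²·s⁻²·A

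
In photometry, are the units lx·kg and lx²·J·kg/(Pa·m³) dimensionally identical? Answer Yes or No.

No

Left side:
  lx = lm/m² (illuminance = luminous flux per area),
      = m⁻²·cd.
  Combining: lx·kg = (m⁻²·cd) · kg = kg·m⁻²·cd.
Right side:
  Pa = kg·m⁻¹·s⁻².
  So Pa⁻¹ = kg⁻¹·m·s².
  lx = m⁻²·cd.
  So lx² = m⁻⁴·cd².
  J = kg·m²·s⁻².
  Combining: Pa⁻¹·lx²·m⁻³·J·kg = (kg⁻¹·m·s²) · (m⁻⁴·cd²) · m⁻³ · (kg·m²·s⁻²) · kg = kg·m⁻⁴·cd².
Left is kg·m⁻²·cd; right is kg·m⁻⁴·cd² — different.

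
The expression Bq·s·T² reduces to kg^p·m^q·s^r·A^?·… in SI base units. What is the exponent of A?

Bq = s⁻¹.
T = kg·s⁻²·A⁻¹.
So T² = kg²·s⁻⁴·A⁻².
Combining: Bq·s·T² = s⁻¹ · s · (kg²·s⁻⁴·A⁻²) = kg²·s⁻⁴·A⁻².
The exponent of A is -2.

-2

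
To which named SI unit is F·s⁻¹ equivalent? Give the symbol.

F = C/V (capacitance = charge per voltage),
    = A·s/(kg·m²·s⁻³·A⁻¹) (substituting C and V),
    = kg⁻¹·m⁻²·s⁴·A².
Combining: F·s⁻¹ = (kg⁻¹·m⁻²·s⁴·A²) · s⁻¹ = kg⁻¹·m⁻²·s³·A².
kg⁻¹·m⁻²·s³·A² is the base-SI form of the siemens.

S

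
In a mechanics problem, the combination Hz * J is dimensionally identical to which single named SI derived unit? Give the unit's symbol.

Hz = 1/s = s⁻¹ (frequency is cycles per second).
J = N·m (work = force × distance),
    = kg·m²·s⁻².
Combining: Hz·J = s⁻¹ · (kg·m²·s⁻²) = kg·m²·s⁻³.
kg·m²·s⁻³ is the base-SI form of the watt.

W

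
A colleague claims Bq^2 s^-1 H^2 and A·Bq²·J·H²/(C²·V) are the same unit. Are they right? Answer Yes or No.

Left side:
  Bq = 1/s = s⁻¹ (activity is decays per second).
  So Bq² = s⁻².
  H = Wb/A (inductance = flux per current),
      = kg·m²·s⁻²·A⁻².
  So H² = kg²·m⁴·s⁻⁴·A⁻⁴.
  Combining: Bq²·s⁻¹·H² = s⁻² · s⁻¹ · (kg²·m⁴·s⁻⁴·A⁻⁴) = kg²·m⁴·s⁻⁷·A⁻⁴.
Right side:
  Bq = 1/s = s⁻¹ (activity is decays per second).
  So Bq² = s⁻².
  C = A·s = s·A (charge = current × time).
  So C⁻² = s⁻²·A⁻².
  V = W/A (potential = power per current),
      = kg·m²·s⁻³·A⁻¹.
  So V⁻¹ = kg⁻¹·m⁻²·s³·A.
  J = N·m (work = force × distance),
      = kg·m²·s⁻².
  H = Wb/A (inductance = flux per current),
      = kg·m²·s⁻²·A⁻².
  So H² = kg²·m⁴·s⁻⁴·A⁻⁴.
  Combining: A·Bq²·C⁻²·V⁻¹·J·H² = A · s⁻² · (s⁻²·A⁻²) · (kg⁻¹·m⁻²·s³·A) · (kg·m²·s⁻²) · (kg²·m⁴·s⁻⁴·A⁻⁴) = kg²·m⁴·s⁻⁷·A⁻⁴.
Both reduce to kg²·m⁴·s⁻⁷·A⁻⁴.

Yes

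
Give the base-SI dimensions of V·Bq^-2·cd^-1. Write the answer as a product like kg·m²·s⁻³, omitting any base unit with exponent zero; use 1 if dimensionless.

kg·m²·s⁻¹·A⁻¹·cd⁻¹

V = kg·m²·s⁻³·A⁻¹.
Bq = s⁻¹.
So Bq⁻² = s².
Combining: V·Bq⁻²·cd⁻¹ = (kg·m²·s⁻³·A⁻¹) · s² · cd⁻¹ = kg·m²·s⁻¹·A⁻¹·cd⁻¹.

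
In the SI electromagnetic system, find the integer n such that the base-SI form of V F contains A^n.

V = W/A (potential = power per current),
    = kg·m²·s⁻³·A⁻¹.
F = C/V (capacitance = charge per voltage),
    = A·s/(kg·m²·s⁻³·A⁻¹) (substituting C and V),
    = kg⁻¹·m⁻²·s⁴·A².
Combining: V·F = (kg·m²·s⁻³·A⁻¹) · (kg⁻¹·m⁻²·s⁴·A²) = s·A.
The exponent of A is 1.

1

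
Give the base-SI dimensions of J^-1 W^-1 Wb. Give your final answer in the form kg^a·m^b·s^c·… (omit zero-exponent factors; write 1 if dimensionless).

J = kg·m²·s⁻².
So J⁻¹ = kg⁻¹·m⁻²·s².
W = kg·m²·s⁻³.
So W⁻¹ = kg⁻¹·m⁻²·s³.
Wb = kg·m²·s⁻²·A⁻¹.
Combining: J⁻¹·W⁻¹·Wb = (kg⁻¹·m⁻²·s²) · (kg⁻¹·m⁻²·s³) · (kg·m²·s⁻²·A⁻¹) = kg⁻¹·m⁻²·s³·A⁻¹.

kg⁻¹·m⁻²·s³·A⁻¹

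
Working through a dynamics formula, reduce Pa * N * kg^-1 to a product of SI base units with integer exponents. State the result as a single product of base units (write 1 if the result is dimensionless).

kg·s⁻⁴

Pa = N/m² (pressure = force per area),
    = kg·m⁻¹·s⁻².
N = kg·m/s² = kg·m·s⁻² (force = mass × acceleration).
Combining: Pa·N·kg⁻¹ = (kg·m⁻¹·s⁻²) · (kg·m·s⁻²) · kg⁻¹ = kg·s⁻⁴.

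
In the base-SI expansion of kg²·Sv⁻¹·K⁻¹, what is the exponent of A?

0

Sv = m²·s⁻².
So Sv⁻¹ = m⁻²·s².
Combining: kg²·Sv⁻¹·K⁻¹ = kg² · (m⁻²·s²) · K⁻¹ = kg²·m⁻²·s²·K⁻¹.
The exponent of A is 0.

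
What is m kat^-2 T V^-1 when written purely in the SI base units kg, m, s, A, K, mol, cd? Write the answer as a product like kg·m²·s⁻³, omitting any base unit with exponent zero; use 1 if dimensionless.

kat = mol/s = s⁻¹·mol (catalytic activity).
So kat⁻² = s²·mol⁻².
T = Wb/m² (flux density = flux per area),
    = kg·s⁻²·A⁻¹.
V = W/A (potential = power per current),
    = kg·m²·s⁻³·A⁻¹.
So V⁻¹ = kg⁻¹·m⁻²·s³·A.
Combining: m·kat⁻²·T·V⁻¹ = m · (s²·mol⁻²) · (kg·s⁻²·A⁻¹) · (kg⁻¹·m⁻²·s³·A) = m⁻¹·s³·mol⁻².

m⁻¹·s³·mol⁻²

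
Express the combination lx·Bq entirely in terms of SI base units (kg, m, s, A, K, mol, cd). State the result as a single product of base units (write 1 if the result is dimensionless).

m⁻²·s⁻¹·cd

lx = lm/m² (illuminance = luminous flux per area),
    = m⁻²·cd.
Bq = 1/s = s⁻¹ (activity is decays per second).
Combining: lx·Bq = (m⁻²·cd) · s⁻¹ = m⁻²·s⁻¹·cd.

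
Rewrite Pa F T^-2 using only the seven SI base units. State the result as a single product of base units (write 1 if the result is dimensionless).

Pa = kg·m⁻¹·s⁻².
F = kg⁻¹·m⁻²·s⁴·A².
T = kg·s⁻²·A⁻¹.
So T⁻² = kg⁻²·s⁴·A².
Combining: Pa·F·T⁻² = (kg·m⁻¹·s⁻²) · (kg⁻¹·m⁻²·s⁴·A²) · (kg⁻²·s⁴·A²) = kg⁻²·m⁻³·s⁶·A⁴.

kg⁻²·m⁻³·s⁶·A⁴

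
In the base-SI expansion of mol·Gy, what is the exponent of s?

-2

Gy = J/kg (absorbed dose = energy per mass),
    = m²·s⁻².
Combining: mol·Gy = mol · (m²·s⁻²) = m²·s⁻²·mol.
The exponent of s is -2.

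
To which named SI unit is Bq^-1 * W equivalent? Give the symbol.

Bq = 1/s = s⁻¹ (activity is decays per second).
So Bq⁻¹ = s.
W = J/s (power = energy per time),
    = kg·m²·s⁻³.
Combining: Bq⁻¹·W = s · (kg·m²·s⁻³) = kg·m²·s⁻².
kg·m²·s⁻² is the base-SI form of the joule.

J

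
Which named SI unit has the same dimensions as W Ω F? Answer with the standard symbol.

J

W = J/s (power = energy per time),
    = kg·m²·s⁻³.
Ω = V/A (resistance = voltage per current),
    = kg·m²·s⁻³·A⁻².
F = C/V (capacitance = charge per voltage),
    = A·s/(kg·m²·s⁻³·A⁻¹) (substituting C and V),
    = kg⁻¹·m⁻²·s⁴·A².
Combining: W·Ω·F = (kg·m²·s⁻³) · (kg·m²·s⁻³·A⁻²) · (kg⁻¹·m⁻²·s⁴·A²) = kg·m²·s⁻².
kg·m²·s⁻² is the base-SI form of the joule.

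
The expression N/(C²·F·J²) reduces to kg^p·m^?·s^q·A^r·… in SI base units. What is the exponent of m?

C = A·s = s·A (charge = current × time).
So C⁻² = s⁻²·A⁻².
F = C/V (capacitance = charge per voltage),
    = A·s/(kg·m²·s⁻³·A⁻¹) (substituting C and V),
    = kg⁻¹·m⁻²·s⁴·A².
So F⁻¹ = kg·m²·s⁻⁴·A⁻².
N = kg·m/s² = kg·m·s⁻² (force = mass × acceleration).
J = N·m (work = force × distance),
    = kg·m²·s⁻².
So J⁻² = kg⁻²·m⁻⁴·s⁴.
Combining: C⁻²·F⁻¹·N·J⁻² = (s⁻²·A⁻²) · (kg·m²·s⁻⁴·A⁻²) · (kg·m·s⁻²) · (kg⁻²·m⁻⁴·s⁴) = m⁻¹·s⁻⁴·A⁻⁴.
The exponent of m is -1.

-1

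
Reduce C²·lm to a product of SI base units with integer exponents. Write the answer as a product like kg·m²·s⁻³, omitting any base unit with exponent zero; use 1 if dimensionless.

C = A·s = s·A (charge = current × time).
So C² = s²·A².
lm = cd·sr = cd (luminous flux; sr is dimensionless).
Combining: C²·lm = (s²·A²) · cd = s²·A²·cd.

s²·A²·cd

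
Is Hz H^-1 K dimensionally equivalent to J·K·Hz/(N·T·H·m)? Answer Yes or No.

No

Left side:
  Hz = s⁻¹.
  H = kg·m²·s⁻²·A⁻².
  So H⁻¹ = kg⁻¹·m⁻²·s²·A².
  Combining: Hz·H⁻¹·K = s⁻¹ · (kg⁻¹·m⁻²·s²·A²) · K = kg⁻¹·m⁻²·s·A²·K.
Right side:
  J = N·m (work = force × distance),
      = kg·m²·s⁻².
  N = kg·m/s² = kg·m·s⁻² (force = mass × acceleration).
  So N⁻¹ = kg⁻¹·m⁻¹·s².
  T = Wb/m² (flux density = flux per area),
      = kg·s⁻²·A⁻¹.
  So T⁻¹ = kg⁻¹·s²·A.
  H = Wb/A (inductance = flux per current),
      = kg·m²·s⁻²·A⁻².
  So H⁻¹ = kg⁻¹·m⁻²·s²·A².
  Hz = 1/s = s⁻¹ (frequency is cycles per second).
  Combining: J·N⁻¹·T⁻¹·K·H⁻¹·m⁻¹·Hz = (kg·m²·s⁻²) · (kg⁻¹·m⁻¹·s²) · (kg⁻¹·s²·A) · K · (kg⁻¹·m⁻²·s²·A²) · m⁻¹ · s⁻¹ = kg⁻²·m⁻²·s³·A³·K.
Left is kg⁻¹·m⁻²·s·A²·K; right is kg⁻²·m⁻²·s³·A³·K — different.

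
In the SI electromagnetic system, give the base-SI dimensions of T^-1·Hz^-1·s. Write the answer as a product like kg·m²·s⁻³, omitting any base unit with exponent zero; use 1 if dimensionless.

T = Wb/m² (flux density = flux per area),
    = kg·s⁻²·A⁻¹.
So T⁻¹ = kg⁻¹·s²·A.
Hz = 1/s = s⁻¹ (frequency is cycles per second).
So Hz⁻¹ = s.
Combining: T⁻¹·Hz⁻¹·s = (kg⁻¹·s²·A) · s · s = kg⁻¹·s⁴·A.

kg⁻¹·s⁴·A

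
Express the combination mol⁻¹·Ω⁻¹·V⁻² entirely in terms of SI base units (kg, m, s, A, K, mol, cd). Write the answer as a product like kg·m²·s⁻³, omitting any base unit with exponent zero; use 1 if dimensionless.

kg⁻³·m⁻⁶·s⁹·A⁴·mol⁻¹

Ω = V/A (resistance = voltage per current),
    = kg·m²·s⁻³·A⁻².
So Ω⁻¹ = kg⁻¹·m⁻²·s³·A².
V = W/A (potential = power per current),
    = kg·m²·s⁻³·A⁻¹.
So V⁻² = kg⁻²·m⁻⁴·s⁶·A².
Combining: mol⁻¹·Ω⁻¹·V⁻² = mol⁻¹ · (kg⁻¹·m⁻²·s³·A²) · (kg⁻²·m⁻⁴·s⁶·A²) = kg⁻³·m⁻⁶·s⁹·A⁴·mol⁻¹.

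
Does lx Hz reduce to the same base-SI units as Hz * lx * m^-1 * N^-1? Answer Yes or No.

Left side:
  lx = m⁻²·cd.
  Hz = s⁻¹.
  Combining: lx·Hz = (m⁻²·cd) · s⁻¹ = m⁻²·s⁻¹·cd.
Right side:
  Hz = 1/s = s⁻¹ (frequency is cycles per second).
  lx = lm/m² (illuminance = luminous flux per area),
      = m⁻²·cd.
  N = kg·m/s² = kg·m·s⁻² (force = mass × acceleration).
  So N⁻¹ = kg⁻¹·m⁻¹·s².
  Combining: Hz·lx·m⁻¹·N⁻¹ = s⁻¹ · (m⁻²·cd) · m⁻¹ · (kg⁻¹·m⁻¹·s²) = kg⁻¹·m⁻⁴·s·cd.
Left is m⁻²·s⁻¹·cd; right is kg⁻¹·m⁻⁴·s·cd — different.

No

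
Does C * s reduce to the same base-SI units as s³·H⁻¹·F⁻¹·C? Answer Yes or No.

Yes

Left side:
  C = s·A.
  Combining: C·s = (s·A) · s = s²·A.
Right side:
  H = kg·m²·s⁻²·A⁻².
  So H⁻¹ = kg⁻¹·m⁻²·s²·A².
  F = kg⁻¹·m⁻²·s⁴·A².
  So F⁻¹ = kg·m²·s⁻⁴·A⁻².
  C = s·A.
  Combining: s³·H⁻¹·F⁻¹·C = s³ · (kg⁻¹·m⁻²·s²·A²) · (kg·m²·s⁻⁴·A⁻²) · (s·A) = s²·A.
Both reduce to s²·A.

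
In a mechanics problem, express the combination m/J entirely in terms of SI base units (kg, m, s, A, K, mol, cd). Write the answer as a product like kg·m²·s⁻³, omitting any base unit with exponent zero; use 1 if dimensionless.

J = N·m (work = force × distance),
    = kg·m²·s⁻².
So J⁻¹ = kg⁻¹·m⁻²·s².
Combining: m·J⁻¹ = m · (kg⁻¹·m⁻²·s²) = kg⁻¹·m⁻¹·s².

kg⁻¹·m⁻¹·s²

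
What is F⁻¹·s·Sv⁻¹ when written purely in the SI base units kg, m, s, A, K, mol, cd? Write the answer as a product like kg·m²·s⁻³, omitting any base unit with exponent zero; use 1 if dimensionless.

F = kg⁻¹·m⁻²·s⁴·A².
So F⁻¹ = kg·m²·s⁻⁴·A⁻².
Sv = m²·s⁻².
So Sv⁻¹ = m⁻²·s².
Combining: F⁻¹·s·Sv⁻¹ = (kg·m²·s⁻⁴·A⁻²) · s · (m⁻²·s²) = kg·s⁻¹·A⁻².

kg·s⁻¹·A⁻²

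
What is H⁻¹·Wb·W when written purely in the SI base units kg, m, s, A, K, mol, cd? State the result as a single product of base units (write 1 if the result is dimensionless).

kg·m²·s⁻³·A

H = Wb/A (inductance = flux per current),
    = kg·m²·s⁻²·A⁻².
So H⁻¹ = kg⁻¹·m⁻²·s²·A².
Wb = V·s (flux: a volt is a weber per second),
    = kg·m²·s⁻²·A⁻¹.
W = J/s (power = energy per time),
    = kg·m²·s⁻³.
Combining: H⁻¹·Wb·W = (kg⁻¹·m⁻²·s²·A²) · (kg·m²·s⁻²·A⁻¹) · (kg·m²·s⁻³) = kg·m²·s⁻³·A.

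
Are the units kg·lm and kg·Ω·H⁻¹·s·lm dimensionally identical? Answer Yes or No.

Yes

Left side:
  lm = cd·sr = cd (luminous flux; sr is dimensionless).
  Combining: kg·lm = kg · cd = kg·cd.
Right side:
  Ω = kg·m²·s⁻³·A⁻².
  H = kg·m²·s⁻²·A⁻².
  So H⁻¹ = kg⁻¹·m⁻²·s²·A².
  lm = cd.
  Combining: kg·Ω·H⁻¹·s·lm = kg · (kg·m²·s⁻³·A⁻²) · (kg⁻¹·m⁻²·s²·A²) · s · cd = kg·cd.
Both reduce to kg·cd.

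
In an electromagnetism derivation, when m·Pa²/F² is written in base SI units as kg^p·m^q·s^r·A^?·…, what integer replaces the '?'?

-4

F = kg⁻¹·m⁻²·s⁴·A².
So F⁻² = kg²·m⁴·s⁻⁸·A⁻⁴.
Pa = kg·m⁻¹·s⁻².
So Pa² = kg²·m⁻²·s⁻⁴.
Combining: m·F⁻²·Pa² = m · (kg²·m⁴·s⁻⁸·A⁻⁴) · (kg²·m⁻²·s⁻⁴) = kg⁴·m³·s⁻¹²·A⁻⁴.
The exponent of A is -4.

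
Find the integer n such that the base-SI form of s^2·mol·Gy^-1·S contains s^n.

7

Gy = J/kg (absorbed dose = energy per mass),
    = m²·s⁻².
So Gy⁻¹ = m⁻²·s².
S = 1/Ω (conductance is reciprocal resistance),
    = kg⁻¹·m⁻²·s³·A².
Combining: s²·mol·Gy⁻¹·S = s² · mol · (m⁻²·s²) · (kg⁻¹·m⁻²·s³·A²) = kg⁻¹·m⁻⁴·s⁷·A²·mol.
The exponent of s is 7.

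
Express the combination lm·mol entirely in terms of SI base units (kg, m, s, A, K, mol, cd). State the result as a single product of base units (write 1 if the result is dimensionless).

mol·cd

lm = cd·sr = cd (luminous flux; sr is dimensionless).
Combining: lm·mol = cd · mol = mol·cd.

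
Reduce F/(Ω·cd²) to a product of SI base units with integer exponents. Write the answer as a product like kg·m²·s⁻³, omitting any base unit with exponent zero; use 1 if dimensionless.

kg⁻²·m⁻⁴·s⁷·A⁴·cd⁻²

F = C/V (capacitance = charge per voltage),
    = A·s/(kg·m²·s⁻³·A⁻¹) (substituting C and V),
    = kg⁻¹·m⁻²·s⁴·A².
Ω = V/A (resistance = voltage per current),
    = kg·m²·s⁻³·A⁻².
So Ω⁻¹ = kg⁻¹·m⁻²·s³·A².
Combining: F·Ω⁻¹·cd⁻² = (kg⁻¹·m⁻²·s⁴·A²) · (kg⁻¹·m⁻²·s³·A²) · cd⁻² = kg⁻²·m⁻⁴·s⁷·A⁴·cd⁻².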